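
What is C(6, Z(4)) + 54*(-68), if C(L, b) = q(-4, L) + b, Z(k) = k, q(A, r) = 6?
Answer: -3662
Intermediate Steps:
C(L, b) = 6 + b
C(6, Z(4)) + 54*(-68) = (6 + 4) + 54*(-68) = 10 - 3672 = -3662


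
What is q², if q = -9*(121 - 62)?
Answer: 281961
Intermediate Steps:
q = -531 (q = -9*59 = -531)
q² = (-531)² = 281961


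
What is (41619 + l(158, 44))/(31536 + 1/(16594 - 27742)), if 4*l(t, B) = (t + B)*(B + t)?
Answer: 577689360/351563327 ≈ 1.6432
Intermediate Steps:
l(t, B) = (B + t)²/4 (l(t, B) = ((t + B)*(B + t))/4 = ((B + t)*(B + t))/4 = (B + t)²/4)
(41619 + l(158, 44))/(31536 + 1/(16594 - 27742)) = (41619 + (44 + 158)²/4)/(31536 + 1/(16594 - 27742)) = (41619 + (¼)*202²)/(31536 + 1/(-11148)) = (41619 + (¼)*40804)/(31536 - 1/11148) = (41619 + 10201)/(351563327/11148) = 51820*(11148/351563327) = 577689360/351563327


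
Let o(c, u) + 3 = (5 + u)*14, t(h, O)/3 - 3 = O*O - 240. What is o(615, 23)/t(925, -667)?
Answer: 389/1333956 ≈ 0.00029161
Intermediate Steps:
t(h, O) = -711 + 3*O² (t(h, O) = 9 + 3*(O*O - 240) = 9 + 3*(O² - 240) = 9 + 3*(-240 + O²) = 9 + (-720 + 3*O²) = -711 + 3*O²)
o(c, u) = 67 + 14*u (o(c, u) = -3 + (5 + u)*14 = -3 + (70 + 14*u) = 67 + 14*u)
o(615, 23)/t(925, -667) = (67 + 14*23)/(-711 + 3*(-667)²) = (67 + 322)/(-711 + 3*444889) = 389/(-711 + 1334667) = 389/1333956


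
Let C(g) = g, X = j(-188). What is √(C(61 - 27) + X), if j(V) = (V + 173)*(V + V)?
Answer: √5674 ≈ 75.326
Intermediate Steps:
j(V) = 2*V*(173 + V) (j(V) = (173 + V)*(2*V) = 2*V*(173 + V))
X = 5640 (X = 2*(-188)*(173 - 188) = 2*(-188)*(-15) = 5640)
√(C(61 - 27) + X) = √((61 - 27) + 5640) = √(34 + 5640) = √5674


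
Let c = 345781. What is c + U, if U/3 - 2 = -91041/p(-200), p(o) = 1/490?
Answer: -133484483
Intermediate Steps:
p(o) = 1/490
U = -133830264 (U = 6 + 3*(-91041/1/490) = 6 + 3*(-91041*490) = 6 + 3*(-44610090) = 6 - 133830270 = -133830264)
c + U = 345781 - 133830264 = -133484483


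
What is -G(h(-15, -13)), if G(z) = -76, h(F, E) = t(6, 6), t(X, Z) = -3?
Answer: 76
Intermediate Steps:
h(F, E) = -3
-G(h(-15, -13)) = -1*(-76) = 76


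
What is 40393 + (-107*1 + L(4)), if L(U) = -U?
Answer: 40282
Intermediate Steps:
40393 + (-107*1 + L(4)) = 40393 + (-107*1 - 1*4) = 40393 + (-107 - 4) = 40393 - 111 = 40282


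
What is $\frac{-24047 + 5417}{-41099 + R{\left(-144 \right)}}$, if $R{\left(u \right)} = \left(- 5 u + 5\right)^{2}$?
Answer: $- \frac{9315}{242263} \approx -0.03845$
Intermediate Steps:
$R{\left(u \right)} = \left(5 - 5 u\right)^{2}$
$\frac{-24047 + 5417}{-41099 + R{\left(-144 \right)}} = \frac{-24047 + 5417}{-41099 + 25 \left(-1 - 144\right)^{2}} = - \frac{18630}{-41099 + 25 \left(-145\right)^{2}} = - \frac{18630}{-41099 + 25 \cdot 21025} = - \frac{18630}{-41099 + 525625} = - \frac{18630}{484526} = \left(-18630\right) \frac{1}{484526} = - \frac{9315}{242263}$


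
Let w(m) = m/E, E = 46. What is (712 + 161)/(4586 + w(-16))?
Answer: 20079/105470 ≈ 0.19038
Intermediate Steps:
w(m) = m/46
(712 + 161)/(4586 + w(-16)) = (712 + 161)/(4586 + (1/46)*(-16)) = 873/(4586 - 8/23) = 873/(105470/23) = 873*(23/105470) = 20079/105470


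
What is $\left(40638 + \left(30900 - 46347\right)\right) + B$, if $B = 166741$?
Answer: $191932$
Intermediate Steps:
$\left(40638 + \left(30900 - 46347\right)\right) + B = \left(40638 + \left(30900 - 46347\right)\right) + 166741 = \left(40638 - 15447\right) + 166741 = 25191 + 166741 = 191932$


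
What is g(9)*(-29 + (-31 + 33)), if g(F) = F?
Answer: -243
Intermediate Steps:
g(9)*(-29 + (-31 + 33)) = 9*(-29 + (-31 + 33)) = 9*(-29 + 2) = 9*(-27) = -243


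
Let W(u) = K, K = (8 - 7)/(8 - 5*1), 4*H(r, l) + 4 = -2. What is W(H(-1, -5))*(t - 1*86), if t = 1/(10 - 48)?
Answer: -3269/114 ≈ -28.675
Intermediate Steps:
H(r, l) = -3/2 (H(r, l) = -1 + (¼)*(-2) = -1 - ½ = -3/2)
t = -1/38 (t = 1/(-38) = -1/38 ≈ -0.026316)
K = ⅓ (K = 1/(8 - 5) = 1/3 = 1*(⅓) = ⅓ ≈ 0.33333)
W(u) = ⅓
W(H(-1, -5))*(t - 1*86) = (-1/38 - 1*86)/3 = (-1/38 - 86)/3 = (⅓)*(-3269/38) = -3269/114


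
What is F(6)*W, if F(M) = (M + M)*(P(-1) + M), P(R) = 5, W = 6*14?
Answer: 11088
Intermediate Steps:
W = 84
F(M) = 2*M*(5 + M) (F(M) = (M + M)*(5 + M) = (2*M)*(5 + M) = 2*M*(5 + M))
F(6)*W = (2*6*(5 + 6))*84 = (2*6*11)*84 = 132*84 = 11088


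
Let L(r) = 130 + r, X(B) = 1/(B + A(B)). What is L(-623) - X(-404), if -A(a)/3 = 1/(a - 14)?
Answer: -83251999/168869 ≈ -493.00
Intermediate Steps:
A(a) = -3/(-14 + a) (A(a) = -3/(a - 14) = -3/(-14 + a))
X(B) = 1/(B - 3/(-14 + B))
L(-623) - X(-404) = (130 - 623) - (-14 - 404)/(-3 - 404*(-14 - 404)) = -493 - (-418)/(-3 - 404*(-418)) = -493 - (-418)/(-3 + 168872) = -493 - (-418)/168869 = -493 - 1*(-418/168869) = -493 + 418/168869 = -83251999/168869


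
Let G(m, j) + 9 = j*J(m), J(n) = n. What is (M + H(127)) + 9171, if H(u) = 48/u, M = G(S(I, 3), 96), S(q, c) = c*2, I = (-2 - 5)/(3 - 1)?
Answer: 1236774/127 ≈ 9738.4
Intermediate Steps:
I = -7/2 ≈ -3.5000
S(q, c) = 2*c
G(m, j) = -9 + j*m
M = 567 (M = -9 + 96*(2*3) = -9 + 96*6 = -9 + 576 = 567)
(M + H(127)) + 9171 = (567 + 48/127) + 9171 = 72057/127 + 9171 = 1236774/127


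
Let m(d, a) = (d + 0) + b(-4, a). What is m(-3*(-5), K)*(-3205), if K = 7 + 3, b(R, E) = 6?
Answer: -67305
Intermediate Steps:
K = 10
m(d, a) = 6 + d (m(d, a) = (d + 0) + 6 = d + 6 = 6 + d)
m(-3*(-5), K)*(-3205) = (6 - 3*(-5))*(-3205) = (6 + 15)*(-3205) = 21*(-3205) = -67305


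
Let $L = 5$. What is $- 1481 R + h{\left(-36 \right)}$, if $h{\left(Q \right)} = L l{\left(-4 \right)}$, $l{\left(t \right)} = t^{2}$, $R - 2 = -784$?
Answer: $1158222$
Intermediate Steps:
$R = -782$ ($R = 2 - 784 = -782$)
$h{\left(Q \right)} = 80$ ($h{\left(Q \right)} = 5 \left(-4\right)^{2} = 5 \cdot 16 = 80$)
$- 1481 R + h{\left(-36 \right)} = \left(-1481\right) \left(-782\right) + 80 = 1158142 + 80 = 1158222$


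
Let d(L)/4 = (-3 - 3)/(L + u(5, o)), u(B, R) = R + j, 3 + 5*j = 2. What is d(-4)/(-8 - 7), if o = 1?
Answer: -½ ≈ -0.50000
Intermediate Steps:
j = -⅕ (j = -⅗ + (⅕)*2 = -⅗ + ⅖ = -⅕ ≈ -0.20000)
u(B, R) = -⅕ + R (u(B, R) = R - ⅕ = -⅕ + R)
d(L) = -24/(⅘ + L) (d(L) = 4*((-3 - 3)/(L + (-⅕ + 1))) = 4*(-6/(L + ⅘)) = 4*(-6/(⅘ + L)) = -24/(⅘ + L))
d(-4)/(-8 - 7) = (-120/(4 + 5*(-4)))/(-8 - 7) = (-120/(4 - 20))/(-15) = -(-8)/(-16) = -(-8)*(-1)/16 = -1/15*15/2 = -½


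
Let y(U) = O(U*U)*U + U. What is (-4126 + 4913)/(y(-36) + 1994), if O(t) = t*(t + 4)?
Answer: -787/60650842 ≈ -1.2976e-5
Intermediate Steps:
O(t) = t*(4 + t)
y(U) = U + U³*(4 + U²) (y(U) = ((U*U)*(4 + U*U))*U + U = (U²*(4 + U²))*U + U = U³*(4 + U²) + U = U + U³*(4 + U²))
(-4126 + 4913)/(y(-36) + 1994) = (-4126 + 4913)/((-36 + (-36)⁵ + 4*(-36)³) + 1994) = 787/((-36 - 60466176 + 4*(-46656)) + 1994) = 787/((-36 - 60466176 - 186624) + 1994) = 787/(-60652836 + 1994) = 787/(-60650842) = 787*(-1/60650842) = -787/60650842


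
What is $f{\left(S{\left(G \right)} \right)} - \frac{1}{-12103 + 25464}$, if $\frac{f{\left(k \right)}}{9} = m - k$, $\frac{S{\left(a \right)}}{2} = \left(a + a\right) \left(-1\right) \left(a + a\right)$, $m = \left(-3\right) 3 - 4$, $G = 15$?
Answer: $\frac{214884962}{13361} \approx 16083.0$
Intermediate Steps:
$m = -13$ ($m = -9 - 4 = -13$)
$S{\left(a \right)} = - 8 a^{2}$ ($S{\left(a \right)} = 2 \left(a + a\right) \left(-1\right) \left(a + a\right) = 2 \cdot 2 a \left(-1\right) 2 a = 2 - 2 a 2 a = 2 \left(- 4 a^{2}\right) = - 8 a^{2}$)
$f{\left(k \right)} = -117 - 9 k$ ($f{\left(k \right)} = 9 \left(-13 - k\right) = -117 - 9 k$)
$f{\left(S{\left(G \right)} \right)} - \frac{1}{-12103 + 25464} = \left(-117 - 9 \left(- 8 \cdot 15^{2}\right)\right) - \frac{1}{-12103 + 25464} = \left(-117 - 9 \left(\left(-8\right) 225\right)\right) - \frac{1}{13361} = \left(-117 - -16200\right) - \frac{1}{13361} = \left(-117 + 16200\right) - \frac{1}{13361} = 16083 - \frac{1}{13361} = \frac{214884962}{13361}$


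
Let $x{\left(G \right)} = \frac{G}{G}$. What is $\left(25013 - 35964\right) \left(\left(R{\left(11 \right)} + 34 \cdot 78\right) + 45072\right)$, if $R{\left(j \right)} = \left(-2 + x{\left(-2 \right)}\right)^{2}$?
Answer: $-522636475$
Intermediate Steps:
$x{\left(G \right)} = 1$
$R{\left(j \right)} = 1$ ($R{\left(j \right)} = \left(-2 + 1\right)^{2} = \left(-1\right)^{2} = 1$)
$\left(25013 - 35964\right) \left(\left(R{\left(11 \right)} + 34 \cdot 78\right) + 45072\right) = \left(25013 - 35964\right) \left(\left(1 + 34 \cdot 78\right) + 45072\right) = - 10951 \left(\left(1 + 2652\right) + 45072\right) = - 10951 \left(2653 + 45072\right) = \left(-10951\right) 47725 = -522636475$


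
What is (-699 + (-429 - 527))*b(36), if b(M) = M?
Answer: -59580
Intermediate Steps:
(-699 + (-429 - 527))*b(36) = (-699 + (-429 - 527))*36 = (-699 - 956)*36 = -1655*36 = -59580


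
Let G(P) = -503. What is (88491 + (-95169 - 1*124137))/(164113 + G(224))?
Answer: -26163/32722 ≈ -0.79955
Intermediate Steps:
(88491 + (-95169 - 1*124137))/(164113 + G(224)) = (88491 + (-95169 - 1*124137))/(164113 - 503) = (88491 + (-95169 - 124137))/163610 = (88491 - 219306)*(1/163610) = -130815*1/163610 = -26163/32722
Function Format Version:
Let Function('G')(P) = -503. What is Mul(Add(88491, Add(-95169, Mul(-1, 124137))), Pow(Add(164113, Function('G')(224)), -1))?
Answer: Rational(-26163, 32722) ≈ -0.79955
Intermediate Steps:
Mul(Add(88491, Add(-95169, Mul(-1, 124137))), Pow(Add(164113, Function('G')(224)), -1)) = Mul(Add(88491, Add(-95169, Mul(-1, 124137))), Pow(Add(164113, -503), -1)) = Mul(Add(88491, Add(-95169, -124137)), Pow(163610, -1)) = Mul(Add(88491, -219306), Rational(1, 163610)) = Mul(-130815, Rational(1, 163610)) = Rational(-26163, 32722)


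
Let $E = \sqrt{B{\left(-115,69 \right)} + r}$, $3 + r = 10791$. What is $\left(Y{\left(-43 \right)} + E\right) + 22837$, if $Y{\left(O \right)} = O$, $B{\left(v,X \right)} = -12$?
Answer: $22794 + 2 \sqrt{2694} \approx 22898.0$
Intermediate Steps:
$r = 10788$ ($r = -3 + 10791 = 10788$)
$E = 2 \sqrt{2694}$ ($E = \sqrt{-12 + 10788} = \sqrt{10776} = 2 \sqrt{2694} \approx 103.81$)
$\left(Y{\left(-43 \right)} + E\right) + 22837 = \left(-43 + 2 \sqrt{2694}\right) + 22837 = 22794 + 2 \sqrt{2694}$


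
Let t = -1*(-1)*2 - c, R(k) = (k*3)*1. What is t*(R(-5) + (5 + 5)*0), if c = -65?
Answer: -1005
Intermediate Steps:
R(k) = 3*k (R(k) = (3*k)*1 = 3*k)
t = 67 (t = -1*(-1)*2 - 1*(-65) = 1*2 + 65 = 2 + 65 = 67)
t*(R(-5) + (5 + 5)*0) = 67*(3*(-5) + (5 + 5)*0) = 67*(-15 + 10*0) = 67*(-15 + 0) = 67*(-15) = -1005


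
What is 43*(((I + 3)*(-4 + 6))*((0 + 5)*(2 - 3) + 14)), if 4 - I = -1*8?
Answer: 11610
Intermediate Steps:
I = 12 (I = 4 - (-1)*8 = 4 - 1*(-8) = 4 + 8 = 12)
43*(((I + 3)*(-4 + 6))*((0 + 5)*(2 - 3) + 14)) = 43*(((12 + 3)*(-4 + 6))*((0 + 5)*(2 - 3) + 14)) = 43*((15*2)*(5*(-1) + 14)) = 43*(30*(-5 + 14)) = 43*(30*9) = 43*270 = 11610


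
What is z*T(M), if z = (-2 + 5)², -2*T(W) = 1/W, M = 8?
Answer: -9/16 ≈ -0.56250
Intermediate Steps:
T(W) = -1/(2*W)
z = 9 (z = 3² = 9)
z*T(M) = 9*(-½/8) = 9*(-½*⅛) = 9*(-1/16) = -9/16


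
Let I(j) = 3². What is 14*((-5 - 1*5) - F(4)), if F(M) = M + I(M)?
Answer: -322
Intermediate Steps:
I(j) = 9
F(M) = 9 + M (F(M) = M + 9 = 9 + M)
14*((-5 - 1*5) - F(4)) = 14*((-5 - 1*5) - (9 + 4)) = 14*((-5 - 5) - 1*13) = 14*(-10 - 13) = 14*(-23) = -322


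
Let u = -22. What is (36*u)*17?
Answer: -13464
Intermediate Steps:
(36*u)*17 = (36*(-22))*17 = -792*17 = -13464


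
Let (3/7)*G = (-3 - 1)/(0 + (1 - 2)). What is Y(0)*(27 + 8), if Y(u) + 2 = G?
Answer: 770/3 ≈ 256.67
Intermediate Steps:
G = 28/3 (G = 7*((-3 - 1)/(0 + (1 - 2)))/3 = 7*(-4/(0 - 1))/3 = 7*(-4/(-1))/3 = 7*(-4*(-1))/3 = (7/3)*4 = 28/3 ≈ 9.3333)
Y(u) = 22/3 (Y(u) = -2 + 28/3 = 22/3)
Y(0)*(27 + 8) = 22*(27 + 8)/3 = (22/3)*35 = 770/3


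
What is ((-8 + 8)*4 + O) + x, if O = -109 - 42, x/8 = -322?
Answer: -2727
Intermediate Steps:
x = -2576 (x = 8*(-322) = -2576)
O = -151
((-8 + 8)*4 + O) + x = ((-8 + 8)*4 - 151) - 2576 = (0*4 - 151) - 2576 = (0 - 151) - 2576 = -151 - 2576 = -2727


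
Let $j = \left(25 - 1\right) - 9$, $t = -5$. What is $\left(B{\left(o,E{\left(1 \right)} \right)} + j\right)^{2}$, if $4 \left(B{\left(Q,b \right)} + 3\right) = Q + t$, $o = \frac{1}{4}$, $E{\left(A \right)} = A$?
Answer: $\frac{29929}{256} \approx 116.91$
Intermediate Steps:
$o = \frac{1}{4} \approx 0.25$
$j = 15$ ($j = 24 - 9 = 15$)
$B{\left(Q,b \right)} = - \frac{17}{4} + \frac{Q}{4}$ ($B{\left(Q,b \right)} = -3 + \frac{Q - 5}{4} = -3 + \frac{-5 + Q}{4} = -3 + \left(- \frac{5}{4} + \frac{Q}{4}\right) = - \frac{17}{4} + \frac{Q}{4}$)
$\left(B{\left(o,E{\left(1 \right)} \right)} + j\right)^{2} = \left(\left(- \frac{17}{4} + \frac{1}{4} \cdot \frac{1}{4}\right) + 15\right)^{2} = \left(\left(- \frac{17}{4} + \frac{1}{16}\right) + 15\right)^{2} = \left(- \frac{67}{16} + 15\right)^{2} = \left(\frac{173}{16}\right)^{2} = \frac{29929}{256}$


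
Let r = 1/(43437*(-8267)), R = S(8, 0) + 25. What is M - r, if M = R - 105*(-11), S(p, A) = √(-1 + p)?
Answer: 423730541221/359093679 + √7 ≈ 1182.6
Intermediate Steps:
R = 25 + √7 (R = √(-1 + 8) + 25 = √7 + 25 = 25 + √7 ≈ 27.646)
r = -1/359093679 (r = (1/43437)*(-1/8267) = -1/359093679 ≈ -2.7848e-9)
M = 1180 + √7 (M = (25 + √7) - 105*(-11) = (25 + √7) + 1155 = 1180 + √7 ≈ 1182.6)
M - r = (1180 + √7) - 1*(-1/359093679) = (1180 + √7) + 1/359093679 = 423730541221/359093679 + √7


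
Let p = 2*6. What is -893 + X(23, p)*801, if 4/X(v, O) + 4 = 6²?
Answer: -6343/8 ≈ -792.88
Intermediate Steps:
p = 12
X(v, O) = ⅛ (X(v, O) = 4/(-4 + 6²) = 4/(-4 + 36) = 4/32 = 4*(1/32) = ⅛)
-893 + X(23, p)*801 = -893 + (⅛)*801 = -893 + 801/8 = -6343/8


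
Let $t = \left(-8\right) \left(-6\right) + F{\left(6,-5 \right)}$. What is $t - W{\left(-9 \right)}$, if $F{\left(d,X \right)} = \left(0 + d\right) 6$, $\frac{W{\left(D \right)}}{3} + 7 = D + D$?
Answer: $159$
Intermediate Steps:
$W{\left(D \right)} = -21 + 6 D$ ($W{\left(D \right)} = -21 + 3 \left(D + D\right) = -21 + 3 \cdot 2 D = -21 + 6 D$)
$F{\left(d,X \right)} = 6 d$ ($F{\left(d,X \right)} = d 6 = 6 d$)
$t = 84$ ($t = \left(-8\right) \left(-6\right) + 6 \cdot 6 = 48 + 36 = 84$)
$t - W{\left(-9 \right)} = 84 - \left(-21 + 6 \left(-9\right)\right) = 84 - \left(-21 - 54\right) = 84 - -75 = 84 + 75 = 159$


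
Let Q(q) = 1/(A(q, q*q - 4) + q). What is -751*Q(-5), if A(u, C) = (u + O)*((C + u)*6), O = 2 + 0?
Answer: 751/293 ≈ 2.5631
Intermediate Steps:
O = 2
A(u, C) = (2 + u)*(6*C + 6*u) (A(u, C) = (u + 2)*((C + u)*6) = (2 + u)*(6*C + 6*u))
Q(q) = 1/(-48 + 13*q + 18*q**2 + 6*q*(-4 + q**2)) (Q(q) = 1/((6*q**2 + 12*(q*q - 4) + 12*q + 6*(q*q - 4)*q) + q) = 1/((6*q**2 + 12*(q**2 - 4) + 12*q + 6*(q**2 - 4)*q) + q) = 1/((6*q**2 + 12*(-4 + q**2) + 12*q + 6*(-4 + q**2)*q) + q) = 1/((6*q**2 + (-48 + 12*q**2) + 12*q + 6*q*(-4 + q**2)) + q) = 1/((-48 + 12*q + 18*q**2 + 6*q*(-4 + q**2)) + q) = 1/(-48 + 13*q + 18*q**2 + 6*q*(-4 + q**2)))
-751*Q(-5) = -751/(-48 - 11*(-5) + 6*(-5)**3 + 18*(-5)**2) = -751/(-48 + 55 + 6*(-125) + 18*25) = -751/(-48 + 55 - 750 + 450) = -751/(-293) = -751*(-1/293) = 751/293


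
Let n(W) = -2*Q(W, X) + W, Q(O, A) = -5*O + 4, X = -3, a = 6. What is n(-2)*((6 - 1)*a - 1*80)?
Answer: 1500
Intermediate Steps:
Q(O, A) = 4 - 5*O
n(W) = -8 + 11*W (n(W) = -2*(4 - 5*W) + W = (-8 + 10*W) + W = -8 + 11*W)
n(-2)*((6 - 1)*a - 1*80) = (-8 + 11*(-2))*((6 - 1)*6 - 1*80) = (-8 - 22)*(5*6 - 80) = -30*(30 - 80) = -30*(-50) = 1500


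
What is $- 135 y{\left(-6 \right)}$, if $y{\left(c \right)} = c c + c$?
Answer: $-4050$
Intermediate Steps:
$y{\left(c \right)} = c + c^{2}$ ($y{\left(c \right)} = c^{2} + c = c + c^{2}$)
$- 135 y{\left(-6 \right)} = - 135 \left(- 6 \left(1 - 6\right)\right) = - 135 \left(\left(-6\right) \left(-5\right)\right) = \left(-135\right) 30 = -4050$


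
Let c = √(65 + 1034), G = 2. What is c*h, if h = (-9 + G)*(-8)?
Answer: 56*√1099 ≈ 1856.5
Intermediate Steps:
h = 56 (h = (-9 + 2)*(-8) = -7*(-8) = 56)
c = √1099 ≈ 33.151
c*h = √1099*56 = 56*√1099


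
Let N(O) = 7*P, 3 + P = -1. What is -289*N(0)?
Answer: 8092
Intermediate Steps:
P = -4 (P = -3 - 1 = -4)
N(O) = -28 (N(O) = 7*(-4) = -28)
-289*N(0) = -289*(-28) = 8092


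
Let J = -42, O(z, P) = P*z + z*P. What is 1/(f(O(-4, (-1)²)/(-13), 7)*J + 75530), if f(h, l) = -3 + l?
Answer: 1/75362 ≈ 1.3269e-5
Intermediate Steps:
O(z, P) = 2*P*z (O(z, P) = P*z + P*z = 2*P*z)
1/(f(O(-4, (-1)²)/(-13), 7)*J + 75530) = 1/((-3 + 7)*(-42) + 75530) = 1/(4*(-42) + 75530) = 1/(-168 + 75530) = 1/75362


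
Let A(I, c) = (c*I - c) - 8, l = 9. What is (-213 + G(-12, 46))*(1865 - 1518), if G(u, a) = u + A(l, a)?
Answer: 46845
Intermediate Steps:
A(I, c) = -8 - c + I*c (A(I, c) = (I*c - c) - 8 = (-c + I*c) - 8 = -8 - c + I*c)
G(u, a) = -8 + u + 8*a (G(u, a) = u + (-8 - a + 9*a) = u + (-8 + 8*a) = -8 + u + 8*a)
(-213 + G(-12, 46))*(1865 - 1518) = (-213 + (-8 - 12 + 8*46))*(1865 - 1518) = (-213 + (-8 - 12 + 368))*347 = (-213 + 348)*347 = 135*347 = 46845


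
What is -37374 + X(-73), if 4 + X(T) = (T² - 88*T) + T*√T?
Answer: -25625 - 73*I*√73 ≈ -25625.0 - 623.71*I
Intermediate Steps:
X(T) = -4 + T² + T^(3/2) - 88*T (X(T) = -4 + ((T² - 88*T) + T*√T) = -4 + ((T² - 88*T) + T^(3/2)) = -4 + (T² + T^(3/2) - 88*T) = -4 + T² + T^(3/2) - 88*T)
-37374 + X(-73) = -37374 + (-4 + (-73)² + (-73)^(3/2) - 88*(-73)) = -37374 + (-4 + 5329 - 73*I*√73 + 6424) = -37374 + (11749 - 73*I*√73) = -25625 - 73*I*√73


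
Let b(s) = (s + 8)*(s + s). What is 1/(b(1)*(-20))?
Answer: -1/360 ≈ -0.0027778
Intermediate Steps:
b(s) = 2*s*(8 + s) (b(s) = (8 + s)*(2*s) = 2*s*(8 + s))
1/(b(1)*(-20)) = 1/((2*1*(8 + 1))*(-20)) = 1/((2*1*9)*(-20)) = 1/(18*(-20)) = 1/(-360) = -1/360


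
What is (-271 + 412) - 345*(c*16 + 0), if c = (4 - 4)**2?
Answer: 141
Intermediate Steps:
c = 0 (c = 0**2 = 0)
(-271 + 412) - 345*(c*16 + 0) = (-271 + 412) - 345*(0*16 + 0) = 141 - 345*(0 + 0) = 141 - 345*0 = 141 + 0 = 141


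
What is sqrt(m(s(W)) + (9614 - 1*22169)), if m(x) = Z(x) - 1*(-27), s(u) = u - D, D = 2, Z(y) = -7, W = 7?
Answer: I*sqrt(12535) ≈ 111.96*I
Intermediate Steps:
s(u) = -2 + u (s(u) = u - 1*2 = u - 2 = -2 + u)
m(x) = 20 (m(x) = -7 - 1*(-27) = -7 + 27 = 20)
sqrt(m(s(W)) + (9614 - 1*22169)) = sqrt(20 + (9614 - 1*22169)) = sqrt(20 + (9614 - 22169)) = sqrt(20 - 12555) = sqrt(-12535) = I*sqrt(12535)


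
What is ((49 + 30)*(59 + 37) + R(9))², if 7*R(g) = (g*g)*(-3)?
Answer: 2792594025/49 ≈ 5.6992e+7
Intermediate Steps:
R(g) = -3*g²/7 (R(g) = ((g*g)*(-3))/7 = (g²*(-3))/7 = (-3*g²)/7 = -3*g²/7)
((49 + 30)*(59 + 37) + R(9))² = ((49 + 30)*(59 + 37) - 3/7*9²)² = (79*96 - 3/7*81)² = (7584 - 243/7)² = (52845/7)² = 2792594025/49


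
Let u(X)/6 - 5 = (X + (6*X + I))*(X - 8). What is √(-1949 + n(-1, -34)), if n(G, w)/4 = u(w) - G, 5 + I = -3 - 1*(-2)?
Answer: √244127 ≈ 494.09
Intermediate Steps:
I = -6 (I = -5 + (-3 - 1*(-2)) = -5 + (-3 + 2) = -5 - 1 = -6)
u(X) = 30 + 6*(-8 + X)*(-6 + 7*X) (u(X) = 30 + 6*((X + (6*X - 6))*(X - 8)) = 30 + 6*((X + (-6 + 6*X))*(-8 + X)) = 30 + 6*((-6 + 7*X)*(-8 + X)) = 30 + 6*((-8 + X)*(-6 + 7*X)) = 30 + 6*(-8 + X)*(-6 + 7*X))
n(G, w) = 1272 - 1488*w - 4*G + 168*w² (n(G, w) = 4*((318 - 372*w + 42*w²) - G) = 4*(318 - G - 372*w + 42*w²) = 1272 - 1488*w - 4*G + 168*w²)
√(-1949 + n(-1, -34)) = √(-1949 + (1272 - 1488*(-34) - 4*(-1) + 168*(-34)²)) = √(-1949 + (1272 + 50592 + 4 + 168*1156)) = √(-1949 + (1272 + 50592 + 4 + 194208)) = √(-1949 + 246076) = √244127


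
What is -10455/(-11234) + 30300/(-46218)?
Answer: 580565/2110622 ≈ 0.27507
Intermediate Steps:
-10455/(-11234) + 30300/(-46218) = -10455*(-1/11234) + 30300*(-1/46218) = 255/274 - 5050/7703 = 580565/2110622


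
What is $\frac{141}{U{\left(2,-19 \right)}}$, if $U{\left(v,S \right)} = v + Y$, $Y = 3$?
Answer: $\frac{141}{5} \approx 28.2$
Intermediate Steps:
$U{\left(v,S \right)} = 3 + v$ ($U{\left(v,S \right)} = v + 3 = 3 + v$)
$\frac{141}{U{\left(2,-19 \right)}} = \frac{141}{3 + 2} = \frac{141}{5}$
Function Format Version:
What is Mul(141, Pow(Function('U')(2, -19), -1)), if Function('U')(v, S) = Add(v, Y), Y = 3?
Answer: Rational(141, 5) ≈ 28.200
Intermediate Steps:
Function('U')(v, S) = Add(3, v) (Function('U')(v, S) = Add(v, 3) = Add(3, v))
Mul(141, Pow(Function('U')(2, -19), -1)) = Mul(141, Pow(Add(3, 2), -1)) = Mul(141, Pow(5, -1)) = Mul(141, Rational(1, 5)) = Rational(141, 5)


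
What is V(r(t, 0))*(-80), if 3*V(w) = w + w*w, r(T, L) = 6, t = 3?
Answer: -1120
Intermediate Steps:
V(w) = w/3 + w**2/3 (V(w) = (w + w*w)/3 = (w + w**2)/3 = w/3 + w**2/3)
V(r(t, 0))*(-80) = ((1/3)*6*(1 + 6))*(-80) = ((1/3)*6*7)*(-80) = 14*(-80) = -1120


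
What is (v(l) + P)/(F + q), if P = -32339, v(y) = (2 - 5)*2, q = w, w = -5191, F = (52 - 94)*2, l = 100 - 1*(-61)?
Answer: 6469/1055 ≈ 6.1318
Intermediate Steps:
l = 161 (l = 100 + 61 = 161)
F = -84 (F = -42*2 = -84)
q = -5191
v(y) = -6 (v(y) = -3*2 = -6)
(v(l) + P)/(F + q) = (-6 - 32339)/(-84 - 5191) = -32345/(-5275) = -32345*(-1/5275) = 6469/1055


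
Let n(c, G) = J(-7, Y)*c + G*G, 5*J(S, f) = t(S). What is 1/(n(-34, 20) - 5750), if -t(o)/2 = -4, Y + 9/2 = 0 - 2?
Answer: -5/27022 ≈ -0.00018503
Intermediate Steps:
Y = -13/2 (Y = -9/2 + (0 - 2) = -9/2 - 2 = -13/2 ≈ -6.5000)
t(o) = 8 (t(o) = -2*(-4) = 8)
J(S, f) = 8/5 (J(S, f) = (1/5)*8 = 8/5)
n(c, G) = G**2 + 8*c/5 (n(c, G) = 8*c/5 + G*G = 8*c/5 + G**2 = G**2 + 8*c/5)
1/(n(-34, 20) - 5750) = 1/((20**2 + (8/5)*(-34)) - 5750) = 1/((400 - 272/5) - 5750) = 1/(1728/5 - 5750) = 1/(-27022/5) = -5/27022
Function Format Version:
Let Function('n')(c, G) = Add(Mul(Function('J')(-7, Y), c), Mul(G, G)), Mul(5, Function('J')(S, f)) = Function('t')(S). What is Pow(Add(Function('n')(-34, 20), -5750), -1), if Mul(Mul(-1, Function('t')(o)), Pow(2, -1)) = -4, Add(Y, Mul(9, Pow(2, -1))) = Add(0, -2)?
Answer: Rational(-5, 27022) ≈ -0.00018503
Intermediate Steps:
Y = Rational(-13, 2) (Y = Add(Rational(-9, 2), Add(0, -2)) = Add(Rational(-9, 2), -2) = Rational(-13, 2) ≈ -6.5000)
Function('t')(o) = 8 (Function('t')(o) = Mul(-2, -4) = 8)
Function('J')(S, f) = Rational(8, 5) (Function('J')(S, f) = Mul(Rational(1, 5), 8) = Rational(8, 5))
Function('n')(c, G) = Add(Pow(G, 2), Mul(Rational(8, 5), c)) (Function('n')(c, G) = Add(Mul(Rational(8, 5), c), Mul(G, G)) = Add(Mul(Rational(8, 5), c), Pow(G, 2)) = Add(Pow(G, 2), Mul(Rational(8, 5), c)))
Pow(Add(Function('n')(-34, 20), -5750), -1) = Pow(Add(Add(Pow(20, 2), Mul(Rational(8, 5), -34)), -5750), -1) = Pow(Add(Add(400, Rational(-272, 5)), -5750), -1) = Pow(Add(Rational(1728, 5), -5750), -1) = Pow(Rational(-27022, 5), -1) = Rational(-5, 27022)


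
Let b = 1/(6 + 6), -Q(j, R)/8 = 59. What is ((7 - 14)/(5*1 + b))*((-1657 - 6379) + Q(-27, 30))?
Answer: 714672/61 ≈ 11716.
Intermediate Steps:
Q(j, R) = -472 (Q(j, R) = -8*59 = -472)
b = 1/12 ≈ 0.083333
((7 - 14)/(5*1 + b))*((-1657 - 6379) + Q(-27, 30)) = ((7 - 14)/(5*1 + 1/12))*((-1657 - 6379) - 472) = (-7/(5 + 1/12))*(-8036 - 472) = -7/61/12*(-8508) = -7*12/61*(-8508) = -84/61*(-8508) = 714672/61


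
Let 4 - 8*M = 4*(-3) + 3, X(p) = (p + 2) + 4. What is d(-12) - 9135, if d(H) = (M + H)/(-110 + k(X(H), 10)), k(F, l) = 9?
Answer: -7380997/808 ≈ -9134.9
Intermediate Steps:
X(p) = 6 + p (X(p) = (2 + p) + 4 = 6 + p)
M = 13/8 (M = ½ - (4*(-3) + 3)/8 = ½ - (-12 + 3)/8 = ½ - ⅛*(-9) = ½ + 9/8 = 13/8 ≈ 1.6250)
d(H) = -13/808 - H/101 (d(H) = (13/8 + H)/(-110 + 9) = (13/8 + H)/(-101) = (13/8 + H)*(-1/101) = -13/808 - H/101)
d(-12) - 9135 = (-13/808 - 1/101*(-12)) - 9135 = (-13/808 + 12/101) - 9135 = 83/808 - 9135 = -7380997/808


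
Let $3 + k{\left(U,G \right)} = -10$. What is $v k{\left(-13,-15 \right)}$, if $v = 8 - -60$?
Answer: $-884$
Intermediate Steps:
$k{\left(U,G \right)} = -13$ ($k{\left(U,G \right)} = -3 - 10 = -13$)
$v = 68$ ($v = 8 + 60 = 68$)
$v k{\left(-13,-15 \right)} = 68 \left(-13\right) = -884$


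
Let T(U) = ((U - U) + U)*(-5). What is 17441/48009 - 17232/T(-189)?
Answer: -90089927/5040945 ≈ -17.872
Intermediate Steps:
T(U) = -5*U (T(U) = (0 + U)*(-5) = U*(-5) = -5*U)
17441/48009 - 17232/T(-189) = 17441/48009 - 17232/((-5*(-189))) = 17441*(1/48009) - 17232/945 = 17441/48009 - 17232*1/945 = 17441/48009 - 5744/315 = -90089927/5040945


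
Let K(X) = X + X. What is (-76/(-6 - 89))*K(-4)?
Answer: -32/5 ≈ -6.4000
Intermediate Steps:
K(X) = 2*X
(-76/(-6 - 89))*K(-4) = (-76/(-6 - 89))*(2*(-4)) = (-76/(-95))*(-8) = -1/95*(-76)*(-8) = (4/5)*(-8) = -32/5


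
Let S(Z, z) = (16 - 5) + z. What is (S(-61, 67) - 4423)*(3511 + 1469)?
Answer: -21638100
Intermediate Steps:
S(Z, z) = 11 + z
(S(-61, 67) - 4423)*(3511 + 1469) = ((11 + 67) - 4423)*(3511 + 1469) = (78 - 4423)*4980 = -4345*4980 = -21638100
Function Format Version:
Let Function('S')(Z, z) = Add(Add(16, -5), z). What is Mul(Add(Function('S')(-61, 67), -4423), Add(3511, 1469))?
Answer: -21638100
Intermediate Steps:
Function('S')(Z, z) = Add(11, z)
Mul(Add(Function('S')(-61, 67), -4423), Add(3511, 1469)) = Mul(Add(Add(11, 67), -4423), Add(3511, 1469)) = Mul(Add(78, -4423), 4980) = Mul(-4345, 4980) = -21638100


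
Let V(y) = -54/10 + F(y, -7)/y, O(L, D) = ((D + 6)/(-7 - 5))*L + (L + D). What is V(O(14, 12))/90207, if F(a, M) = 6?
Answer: -7/150345 ≈ -4.6560e-5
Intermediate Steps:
O(L, D) = D + L + L*(-½ - D/12) (O(L, D) = ((6 + D)/(-12))*L + (D + L) = ((6 + D)*(-1/12))*L + (D + L) = (-½ - D/12)*L + (D + L) = L*(-½ - D/12) + (D + L) = D + L + L*(-½ - D/12))
V(y) = -27/5 + 6/y (V(y) = -54/10 + 6/y = -54*⅒ + 6/y = -27/5 + 6/y)
V(O(14, 12))/90207 = (-27/5 + 6/(12 + (½)*14 - 1/12*12*14))/90207 = (-27/5 + 6/(12 + 7 - 14))*(1/90207) = (-27/5 + 6/5)*(1/90207) = -21/5*1/90207 = -7/150345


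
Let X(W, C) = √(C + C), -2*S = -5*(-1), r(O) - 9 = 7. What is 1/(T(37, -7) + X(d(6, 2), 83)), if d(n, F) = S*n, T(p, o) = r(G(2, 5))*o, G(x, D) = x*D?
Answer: -56/6189 - √166/12378 ≈ -0.010089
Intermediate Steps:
G(x, D) = D*x
r(O) = 16 (r(O) = 9 + 7 = 16)
T(p, o) = 16*o
S = -5/2 (S = -(-5)*(-1)/2 = -½*5 = -5/2 ≈ -2.5000)
d(n, F) = -5*n/2
X(W, C) = √2*√C (X(W, C) = √(2*C) = √2*√C)
1/(T(37, -7) + X(d(6, 2), 83)) = 1/(16*(-7) + √2*√83) = 1/(-112 + √166)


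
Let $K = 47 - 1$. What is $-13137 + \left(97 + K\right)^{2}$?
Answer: $7312$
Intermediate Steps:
$K = 46$ ($K = 47 - 1 = 46$)
$-13137 + \left(97 + K\right)^{2} = -13137 + \left(97 + 46\right)^{2} = -13137 + 143^{2} = -13137 + 20449 = 7312$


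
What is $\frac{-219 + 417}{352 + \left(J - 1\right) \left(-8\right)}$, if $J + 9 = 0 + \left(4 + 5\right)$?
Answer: $\frac{11}{20} \approx 0.55$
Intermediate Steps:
$J = 0$ ($J = -9 + \left(0 + \left(4 + 5\right)\right) = -9 + \left(0 + 9\right) = -9 + 9 = 0$)
$\frac{-219 + 417}{352 + \left(J - 1\right) \left(-8\right)} = \frac{-219 + 417}{352 + \left(0 - 1\right) \left(-8\right)} = \frac{198}{352 - -8} = \frac{198}{352 + 8} = \frac{198}{360} = 198 \cdot \frac{1}{360} = \frac{11}{20}$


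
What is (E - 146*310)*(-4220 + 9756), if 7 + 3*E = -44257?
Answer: -996723584/3 ≈ -3.3224e+8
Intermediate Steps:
E = -44264/3 (E = -7/3 + (⅓)*(-44257) = -7/3 - 44257/3 = -44264/3 ≈ -14755.)
(E - 146*310)*(-4220 + 9756) = (-44264/3 - 146*310)*(-4220 + 9756) = (-44264/3 - 45260)*5536 = -180044/3*5536 = -996723584/3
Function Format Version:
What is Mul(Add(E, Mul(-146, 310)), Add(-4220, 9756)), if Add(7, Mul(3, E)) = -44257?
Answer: Rational(-996723584, 3) ≈ -3.3224e+8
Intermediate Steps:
E = Rational(-44264, 3) (E = Add(Rational(-7, 3), Mul(Rational(1, 3), -44257)) = Add(Rational(-7, 3), Rational(-44257, 3)) = Rational(-44264, 3) ≈ -14755.)
Mul(Add(E, Mul(-146, 310)), Add(-4220, 9756)) = Mul(Add(Rational(-44264, 3), Mul(-146, 310)), Add(-4220, 9756)) = Mul(Add(Rational(-44264, 3), -45260), 5536) = Mul(Rational(-180044, 3), 5536) = Rational(-996723584, 3)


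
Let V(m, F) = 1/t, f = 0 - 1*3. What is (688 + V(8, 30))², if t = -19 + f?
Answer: 229068225/484 ≈ 4.7328e+5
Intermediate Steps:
f = -3 (f = 0 - 3 = -3)
t = -22 (t = -19 - 3 = -22)
V(m, F) = -1/22 (V(m, F) = 1/(-22) = -1/22)
(688 + V(8, 30))² = (688 - 1/22)² = (15135/22)² = 229068225/484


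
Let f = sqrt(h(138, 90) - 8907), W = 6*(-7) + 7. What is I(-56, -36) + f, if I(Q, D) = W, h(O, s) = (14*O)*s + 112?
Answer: -35 + sqrt(165085) ≈ 371.31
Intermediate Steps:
h(O, s) = 112 + 14*O*s (h(O, s) = 14*O*s + 112 = 112 + 14*O*s)
W = -35 (W = -42 + 7 = -35)
f = sqrt(165085) (f = sqrt((112 + 14*138*90) - 8907) = sqrt((112 + 173880) - 8907) = sqrt(173992 - 8907) = sqrt(165085) ≈ 406.31)
I(Q, D) = -35
I(-56, -36) + f = -35 + sqrt(165085)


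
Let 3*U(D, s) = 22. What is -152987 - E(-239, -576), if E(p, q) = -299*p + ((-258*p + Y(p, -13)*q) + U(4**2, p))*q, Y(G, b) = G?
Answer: 114591552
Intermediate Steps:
U(D, s) = 22/3 (U(D, s) = (1/3)*22 = 22/3)
E(p, q) = -299*p + q*(22/3 - 258*p + p*q) (E(p, q) = -299*p + ((-258*p + p*q) + 22/3)*q = -299*p + (22/3 - 258*p + p*q)*q = -299*p + q*(22/3 - 258*p + p*q))
-152987 - E(-239, -576) = -152987 - (-299*(-239) + (22/3)*(-576) - 239*(-576)**2 - 258*(-239)*(-576)) = -152987 - (71461 - 4224 - 239*331776 - 35517312) = -152987 - (71461 - 4224 - 79294464 - 35517312) = -152987 - 1*(-114744539) = -152987 + 114744539 = 114591552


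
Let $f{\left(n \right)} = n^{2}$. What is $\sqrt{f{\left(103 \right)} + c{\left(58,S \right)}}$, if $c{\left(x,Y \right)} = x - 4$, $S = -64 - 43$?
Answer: $\sqrt{10663} \approx 103.26$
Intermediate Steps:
$S = -107$ ($S = -64 - 43 = -107$)
$c{\left(x,Y \right)} = -4 + x$
$\sqrt{f{\left(103 \right)} + c{\left(58,S \right)}} = \sqrt{103^{2} + \left(-4 + 58\right)} = \sqrt{10609 + 54} = \sqrt{10663}$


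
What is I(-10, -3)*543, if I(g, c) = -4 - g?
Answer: 3258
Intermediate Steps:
I(-10, -3)*543 = (-4 - 1*(-10))*543 = (-4 + 10)*543 = 6*543 = 3258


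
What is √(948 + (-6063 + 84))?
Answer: 3*I*√559 ≈ 70.93*I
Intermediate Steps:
√(948 + (-6063 + 84)) = √(948 - 5979) = √(-5031) = 3*I*√559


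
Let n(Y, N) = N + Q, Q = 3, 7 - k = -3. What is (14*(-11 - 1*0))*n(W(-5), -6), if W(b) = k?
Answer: 462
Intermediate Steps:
k = 10 (k = 7 - 1*(-3) = 7 + 3 = 10)
W(b) = 10
n(Y, N) = 3 + N (n(Y, N) = N + 3 = 3 + N)
(14*(-11 - 1*0))*n(W(-5), -6) = (14*(-11 - 1*0))*(3 - 6) = (14*(-11 + 0))*(-3) = (14*(-11))*(-3) = -154*(-3) = 462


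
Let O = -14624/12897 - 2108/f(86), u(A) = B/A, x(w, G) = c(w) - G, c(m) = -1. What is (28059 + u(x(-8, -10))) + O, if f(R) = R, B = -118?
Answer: 15539214377/554571 ≈ 28020.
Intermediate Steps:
x(w, G) = -1 - G
u(A) = -118/A
O = -14222270/554571 (O = -14624/12897 - 2108/86 = -14624*1/12897 - 2108*1/86 = -14624/12897 - 1054/43 = -14222270/554571 ≈ -25.646)
(28059 + u(x(-8, -10))) + O = (28059 - 118/(-1 - 1*(-10))) - 14222270/554571 = (28059 - 118/(-1 + 10)) - 14222270/554571 = (28059 - 118/9) - 14222270/554571 = 252413/9 - 14222270/554571 = 15539214377/554571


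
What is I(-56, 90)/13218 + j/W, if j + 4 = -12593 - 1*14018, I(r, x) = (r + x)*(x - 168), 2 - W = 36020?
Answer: 42712889/79347654 ≈ 0.53830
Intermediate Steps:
W = -36018 (W = 2 - 1*36020 = 2 - 36020 = -36018)
I(r, x) = (-168 + x)*(r + x) (I(r, x) = (r + x)*(-168 + x) = (-168 + x)*(r + x))
j = -26615 (j = -4 + (-12593 - 1*14018) = -4 + (-12593 - 14018) = -4 - 26611 = -26615)
I(-56, 90)/13218 + j/W = (90² - 168*(-56) - 168*90 - 56*90)/13218 - 26615/(-36018) = (8100 + 9408 - 15120 - 5040)*(1/13218) - 26615*(-1/36018) = -2652*1/13218 + 26615/36018 = -442/2203 + 26615/36018 = 42712889/79347654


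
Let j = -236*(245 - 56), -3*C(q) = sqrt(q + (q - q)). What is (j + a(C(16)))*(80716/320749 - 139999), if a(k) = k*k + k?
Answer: 6008695532874040/962247 ≈ 6.2444e+9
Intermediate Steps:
C(q) = -sqrt(q)/3 (C(q) = -sqrt(q + (q - q))/3 = -sqrt(q + 0)/3 = -sqrt(q)/3)
j = -44604 (j = -236*189 = -44604)
a(k) = k + k**2 (a(k) = k**2 + k = k + k**2)
(j + a(C(16)))*(80716/320749 - 139999) = (-44604 + (-sqrt(16)/3)*(1 - sqrt(16)/3))*(80716/320749 - 139999) = (-44604 + (-1/3*4)*(1 - 1/3*4))*(80716*(1/320749) - 139999) = (-44604 - 4*(1 - 4/3)/3)*(80716/320749 - 139999) = (-44604 - 4/3*(-1/3))*(-44904458535/320749) = (-44604 + 4/9)*(-44904458535/320749) = -401432/9*(-44904458535/320749) = 6008695532874040/962247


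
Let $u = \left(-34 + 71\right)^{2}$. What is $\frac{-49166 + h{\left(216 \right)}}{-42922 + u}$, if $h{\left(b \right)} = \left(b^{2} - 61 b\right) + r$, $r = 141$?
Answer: $\frac{15545}{41553} \approx 0.3741$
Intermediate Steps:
$u = 1369$ ($u = 37^{2} = 1369$)
$h{\left(b \right)} = 141 + b^{2} - 61 b$ ($h{\left(b \right)} = \left(b^{2} - 61 b\right) + 141 = 141 + b^{2} - 61 b$)
$\frac{-49166 + h{\left(216 \right)}}{-42922 + u} = \frac{-49166 + \left(141 + 216^{2} - 13176\right)}{-42922 + 1369} = \frac{-49166 + \left(141 + 46656 - 13176\right)}{-41553} = \left(-49166 + 33621\right) \left(- \frac{1}{41553}\right) = \left(-15545\right) \left(- \frac{1}{41553}\right) = \frac{15545}{41553}$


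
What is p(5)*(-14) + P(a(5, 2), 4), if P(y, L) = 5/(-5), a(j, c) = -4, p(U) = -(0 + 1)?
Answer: 13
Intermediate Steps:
p(U) = -1 (p(U) = -1*1 = -1)
P(y, L) = -1 (P(y, L) = 5*(-⅕) = -1)
p(5)*(-14) + P(a(5, 2), 4) = -1*(-14) - 1 = 14 - 1 = 13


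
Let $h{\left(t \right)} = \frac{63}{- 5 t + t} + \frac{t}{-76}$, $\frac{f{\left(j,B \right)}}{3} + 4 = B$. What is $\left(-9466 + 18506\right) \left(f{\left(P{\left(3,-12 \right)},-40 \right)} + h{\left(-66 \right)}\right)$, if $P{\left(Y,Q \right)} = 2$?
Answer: $- \frac{247303890}{209} \approx -1.1833 \cdot 10^{6}$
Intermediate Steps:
$f{\left(j,B \right)} = -12 + 3 B$
$h{\left(t \right)} = - \frac{63}{4 t} - \frac{t}{76}$ ($h{\left(t \right)} = \frac{63}{\left(-4\right) t} + t \left(- \frac{1}{76}\right) = 63 \left(- \frac{1}{4 t}\right) - \frac{t}{76} = - \frac{63}{4 t} - \frac{t}{76}$)
$\left(-9466 + 18506\right) \left(f{\left(P{\left(3,-12 \right)},-40 \right)} + h{\left(-66 \right)}\right) = \left(-9466 + 18506\right) \left(\left(-12 + 3 \left(-40\right)\right) + \frac{-1197 - \left(-66\right)^{2}}{76 \left(-66\right)}\right) = 9040 \left(\left(-12 - 120\right) + \frac{1}{76} \left(- \frac{1}{66}\right) \left(-1197 - 4356\right)\right) = 9040 \left(-132 + \frac{1}{76} \left(- \frac{1}{66}\right) \left(-1197 - 4356\right)\right) = 9040 \left(-132 + \frac{1}{76} \left(- \frac{1}{66}\right) \left(-5553\right)\right) = 9040 \left(-132 + \frac{1851}{1672}\right) = 9040 \left(- \frac{218853}{1672}\right) = - \frac{247303890}{209}$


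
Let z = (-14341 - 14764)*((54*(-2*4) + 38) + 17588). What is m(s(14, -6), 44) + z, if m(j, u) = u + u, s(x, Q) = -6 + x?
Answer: -500431282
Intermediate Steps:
z = -500431370 (z = -29105*((54*(-8) + 38) + 17588) = -29105*((-432 + 38) + 17588) = -29105*(-394 + 17588) = -29105*17194 = -500431370)
m(j, u) = 2*u
m(s(14, -6), 44) + z = 2*44 - 500431370 = 88 - 500431370 = -500431282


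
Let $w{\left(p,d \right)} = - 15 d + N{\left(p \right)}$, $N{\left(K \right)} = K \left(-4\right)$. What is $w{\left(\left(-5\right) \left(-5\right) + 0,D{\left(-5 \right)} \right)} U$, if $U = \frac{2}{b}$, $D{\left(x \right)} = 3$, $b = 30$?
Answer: $- \frac{29}{3} \approx -9.6667$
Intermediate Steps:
$N{\left(K \right)} = - 4 K$
$w{\left(p,d \right)} = - 15 d - 4 p$
$U = \frac{1}{15}$ ($U = \frac{2}{30} = 2 \cdot \frac{1}{30} = \frac{1}{15} \approx 0.066667$)
$w{\left(\left(-5\right) \left(-5\right) + 0,D{\left(-5 \right)} \right)} U = \left(\left(-15\right) 3 - 4 \left(\left(-5\right) \left(-5\right) + 0\right)\right) \frac{1}{15} = \left(-45 - 4 \left(25 + 0\right)\right) \frac{1}{15} = \left(-45 - 100\right) \frac{1}{15} = \left(-145\right) \frac{1}{15} = - \frac{29}{3}$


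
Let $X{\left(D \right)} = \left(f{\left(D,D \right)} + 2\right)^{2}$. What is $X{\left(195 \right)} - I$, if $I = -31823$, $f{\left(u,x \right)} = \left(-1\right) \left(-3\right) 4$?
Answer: $32019$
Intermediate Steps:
$f{\left(u,x \right)} = 12$ ($f{\left(u,x \right)} = 3 \cdot 4 = 12$)
$X{\left(D \right)} = 196$ ($X{\left(D \right)} = \left(12 + 2\right)^{2} = 14^{2} = 196$)
$X{\left(195 \right)} - I = 196 - -31823 = 196 + 31823 = 32019$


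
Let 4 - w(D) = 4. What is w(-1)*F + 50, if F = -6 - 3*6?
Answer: 50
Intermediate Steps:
w(D) = 0 (w(D) = 4 - 1*4 = 4 - 4 = 0)
F = -24 (F = -6 - 18 = -24)
w(-1)*F + 50 = 0*(-24) + 50 = 0 + 50 = 50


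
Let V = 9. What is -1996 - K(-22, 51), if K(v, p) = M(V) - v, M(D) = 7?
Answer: -2025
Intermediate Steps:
K(v, p) = 7 - v
-1996 - K(-22, 51) = -1996 - (7 - 1*(-22)) = -1996 - (7 + 22) = -1996 - 1*29 = -1996 - 29 = -2025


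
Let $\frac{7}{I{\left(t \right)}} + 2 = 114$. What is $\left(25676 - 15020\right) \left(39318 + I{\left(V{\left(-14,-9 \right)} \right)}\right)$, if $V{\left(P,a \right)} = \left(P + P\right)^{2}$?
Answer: $418973274$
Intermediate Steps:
$V{\left(P,a \right)} = 4 P^{2}$ ($V{\left(P,a \right)} = \left(2 P\right)^{2} = 4 P^{2}$)
$I{\left(t \right)} = \frac{1}{16}$ ($I{\left(t \right)} = \frac{7}{-2 + 114} = \frac{7}{112} = 7 \cdot \frac{1}{112} = \frac{1}{16}$)
$\left(25676 - 15020\right) \left(39318 + I{\left(V{\left(-14,-9 \right)} \right)}\right) = \left(25676 - 15020\right) \left(39318 + \frac{1}{16}\right) = 10656 \cdot \frac{629089}{16} = 418973274$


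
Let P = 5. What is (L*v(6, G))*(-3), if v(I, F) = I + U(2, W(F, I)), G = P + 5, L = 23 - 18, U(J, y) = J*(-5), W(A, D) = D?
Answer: 60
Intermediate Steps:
U(J, y) = -5*J
L = 5
G = 10 (G = 5 + 5 = 10)
v(I, F) = -10 + I (v(I, F) = I - 5*2 = I - 10 = -10 + I)
(L*v(6, G))*(-3) = (5*(-10 + 6))*(-3) = (5*(-4))*(-3) = -20*(-3) = 60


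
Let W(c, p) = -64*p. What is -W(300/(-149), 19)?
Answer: 1216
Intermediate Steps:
-W(300/(-149), 19) = -(-64)*19 = -1*(-1216) = 1216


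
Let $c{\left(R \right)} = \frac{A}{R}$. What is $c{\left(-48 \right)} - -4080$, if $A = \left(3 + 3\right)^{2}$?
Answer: $\frac{16317}{4} \approx 4079.3$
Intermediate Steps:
$A = 36$ ($A = 6^{2} = 36$)
$c{\left(R \right)} = \frac{36}{R}$
$c{\left(-48 \right)} - -4080 = \frac{36}{-48} - -4080 = 36 \left(- \frac{1}{48}\right) + 4080 = - \frac{3}{4} + 4080 = \frac{16317}{4}$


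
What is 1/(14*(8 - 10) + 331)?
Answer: 1/303 ≈ 0.0033003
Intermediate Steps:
1/(14*(8 - 10) + 331) = 1/(14*(-2) + 331) = 1/(-28 + 331) = 1/303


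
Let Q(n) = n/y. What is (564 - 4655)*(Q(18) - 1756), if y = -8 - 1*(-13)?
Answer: 35845342/5 ≈ 7.1691e+6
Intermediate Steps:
y = 5 (y = -8 + 13 = 5)
Q(n) = n/5
(564 - 4655)*(Q(18) - 1756) = (564 - 4655)*((⅕)*18 - 1756) = -4091*(18/5 - 1756) = -4091*(-8762/5) = 35845342/5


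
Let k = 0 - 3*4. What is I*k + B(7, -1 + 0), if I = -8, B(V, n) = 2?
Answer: 98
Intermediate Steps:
k = -12 (k = 0 - 12 = -12)
I*k + B(7, -1 + 0) = -8*(-12) + 2 = 96 + 2 = 98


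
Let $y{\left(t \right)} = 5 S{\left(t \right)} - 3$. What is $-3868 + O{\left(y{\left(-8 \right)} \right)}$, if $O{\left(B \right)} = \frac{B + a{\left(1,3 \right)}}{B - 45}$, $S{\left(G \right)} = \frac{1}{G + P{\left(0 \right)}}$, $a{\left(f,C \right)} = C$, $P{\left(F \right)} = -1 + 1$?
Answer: $- \frac{1504647}{389} \approx -3868.0$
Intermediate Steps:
$P{\left(F \right)} = 0$
$S{\left(G \right)} = \frac{1}{G}$ ($S{\left(G \right)} = \frac{1}{G + 0} = \frac{1}{G}$)
$y{\left(t \right)} = -3 + \frac{5}{t}$ ($y{\left(t \right)} = \frac{5}{t} - 3 = -3 + \frac{5}{t}$)
$O{\left(B \right)} = \frac{3 + B}{-45 + B}$ ($O{\left(B \right)} = \frac{B + 3}{B - 45} = \frac{3 + B}{-45 + B}$)
$-3868 + O{\left(y{\left(-8 \right)} \right)} = -3868 + \frac{3 - \left(3 - \frac{5}{-8}\right)}{-45 - \left(3 - \frac{5}{-8}\right)} = -3868 + \frac{3 + \left(-3 + 5 \left(- \frac{1}{8}\right)\right)}{-45 + \left(-3 + 5 \left(- \frac{1}{8}\right)\right)} = -3868 + \frac{3 - \frac{29}{8}}{-45 - \frac{29}{8}} = -3868 + \frac{1}{- \frac{389}{8}} \left(- \frac{5}{8}\right) = -3868 - - \frac{5}{389} = -3868 + \frac{5}{389} = - \frac{1504647}{389}$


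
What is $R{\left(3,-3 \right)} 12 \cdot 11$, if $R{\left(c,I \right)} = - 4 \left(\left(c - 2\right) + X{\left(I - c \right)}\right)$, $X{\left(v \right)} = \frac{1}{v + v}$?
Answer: $-484$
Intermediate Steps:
$X{\left(v \right)} = \frac{1}{2 v}$
$R{\left(c,I \right)} = 8 - 4 c - \frac{2}{I - c}$ ($R{\left(c,I \right)} = - 4 \left(\left(c - 2\right) + \frac{1}{2 \left(I - c\right)}\right) = - 4 \left(\left(-2 + c\right) + \frac{1}{2 \left(I - c\right)}\right) = - 4 \left(-2 + c + \frac{1}{2 \left(I - c\right)}\right) = 8 - 4 c - \frac{2}{I - c}$)
$R{\left(3,-3 \right)} 12 \cdot 11 = \frac{2 \left(-1 + 2 \left(2 - 3\right) \left(-3 - 3\right)\right)}{-3 - 3} \cdot 12 \cdot 11 = \frac{2 \left(-1 + 2 \left(-1\right) \left(-6\right)\right)}{-6} \cdot 12 \cdot 11 = 2 \left(- \frac{1}{6}\right) \left(-1 + 12\right) 12 \cdot 11 = 2 \left(- \frac{1}{6}\right) 11 \cdot 12 \cdot 11 = \left(- \frac{11}{3}\right) 12 \cdot 11 = \left(-44\right) 11 = -484$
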